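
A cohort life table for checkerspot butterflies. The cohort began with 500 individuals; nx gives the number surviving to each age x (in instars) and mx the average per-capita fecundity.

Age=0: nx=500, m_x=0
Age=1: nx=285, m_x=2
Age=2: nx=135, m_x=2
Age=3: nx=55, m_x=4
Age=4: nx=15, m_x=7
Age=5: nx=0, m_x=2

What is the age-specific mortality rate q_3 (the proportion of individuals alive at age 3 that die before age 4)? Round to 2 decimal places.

0.73

lx = nx/n0 = nx/500: 1, 0.57, 0.27, 0.11, 0.03, 0
q_3 = (l_3 − l_4) / l_3 = (0.11 − 0.03) / 0.11
     = 0.08 / 0.11 = 0.727273… → 0.73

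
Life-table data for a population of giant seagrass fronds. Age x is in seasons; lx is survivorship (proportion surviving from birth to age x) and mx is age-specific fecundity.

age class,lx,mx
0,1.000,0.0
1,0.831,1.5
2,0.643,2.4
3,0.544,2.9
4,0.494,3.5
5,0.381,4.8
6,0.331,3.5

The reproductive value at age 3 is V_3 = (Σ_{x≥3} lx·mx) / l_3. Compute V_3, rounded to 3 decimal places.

lx·mx for x ≥ 3: 1.5776, 1.729, 1.8288, 1.1585 → sum = 6.2939
V_3 = 6.2939 / l_3 = 6.2939 / 0.544 = 11.569669… → 11.570

11.570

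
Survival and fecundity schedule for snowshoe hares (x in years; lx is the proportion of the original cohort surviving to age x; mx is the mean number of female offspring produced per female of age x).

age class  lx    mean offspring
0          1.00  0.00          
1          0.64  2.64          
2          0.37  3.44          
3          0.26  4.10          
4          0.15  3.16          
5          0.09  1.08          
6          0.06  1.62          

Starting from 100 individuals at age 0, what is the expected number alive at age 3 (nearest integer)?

26

Expected survivors = N0 · l_3 = 100 × 0.26 = 26 → 26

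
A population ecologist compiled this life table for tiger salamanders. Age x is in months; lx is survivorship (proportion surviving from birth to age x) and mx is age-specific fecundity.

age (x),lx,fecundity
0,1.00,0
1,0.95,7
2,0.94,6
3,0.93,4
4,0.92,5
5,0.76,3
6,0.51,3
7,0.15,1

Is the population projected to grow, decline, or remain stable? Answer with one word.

R0 = Σ lx·mx = 0 + 6.65 + 5.64 + 3.72 + 4.6 + 2.28 + 1.53 + 0.15 = 24.57
R0 > 1, so the population is growing.

growing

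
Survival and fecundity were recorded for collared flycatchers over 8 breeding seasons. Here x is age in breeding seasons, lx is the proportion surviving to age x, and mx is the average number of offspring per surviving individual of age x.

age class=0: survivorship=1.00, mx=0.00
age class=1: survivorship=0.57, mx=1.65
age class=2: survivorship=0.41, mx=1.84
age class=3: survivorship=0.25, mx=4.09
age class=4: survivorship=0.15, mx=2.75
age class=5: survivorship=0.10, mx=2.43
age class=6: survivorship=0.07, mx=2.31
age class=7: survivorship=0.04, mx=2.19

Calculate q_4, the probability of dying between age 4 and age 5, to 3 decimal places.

0.333

q_4 = (l_4 − l_5) / l_4 = (0.15 − 0.1) / 0.15
     = 0.05 / 0.15 = 0.333333… → 0.333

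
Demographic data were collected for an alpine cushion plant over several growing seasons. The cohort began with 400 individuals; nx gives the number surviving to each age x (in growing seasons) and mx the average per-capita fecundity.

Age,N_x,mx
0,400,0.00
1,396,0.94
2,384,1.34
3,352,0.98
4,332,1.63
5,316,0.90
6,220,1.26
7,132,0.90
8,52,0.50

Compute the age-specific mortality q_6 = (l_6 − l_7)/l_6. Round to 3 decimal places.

0.400

lx = nx/n0 = nx/400: 1, 0.99, 0.96, 0.88, 0.83, 0.79, 0.55, 0.33, 0.13
q_6 = (l_6 − l_7) / l_6 = (0.55 − 0.33) / 0.55
     = 0.22 / 0.55 = 0.4 → 0.400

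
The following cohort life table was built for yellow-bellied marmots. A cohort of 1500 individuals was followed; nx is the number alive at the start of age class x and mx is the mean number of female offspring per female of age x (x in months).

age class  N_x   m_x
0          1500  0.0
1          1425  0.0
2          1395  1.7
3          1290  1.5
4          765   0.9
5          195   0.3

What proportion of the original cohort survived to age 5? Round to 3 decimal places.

l_5 = n_5/n_0 = 195/1500 = 0.13 → 0.130

0.130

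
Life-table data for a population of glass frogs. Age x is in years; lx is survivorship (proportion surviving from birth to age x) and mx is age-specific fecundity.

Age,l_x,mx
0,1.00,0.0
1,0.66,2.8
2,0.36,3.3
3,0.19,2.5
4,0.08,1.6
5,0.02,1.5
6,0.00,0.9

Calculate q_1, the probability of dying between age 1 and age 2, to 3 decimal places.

q_1 = (l_1 − l_2) / l_1 = (0.66 − 0.36) / 0.66
     = 0.3 / 0.66 = 0.454545… → 0.455

0.455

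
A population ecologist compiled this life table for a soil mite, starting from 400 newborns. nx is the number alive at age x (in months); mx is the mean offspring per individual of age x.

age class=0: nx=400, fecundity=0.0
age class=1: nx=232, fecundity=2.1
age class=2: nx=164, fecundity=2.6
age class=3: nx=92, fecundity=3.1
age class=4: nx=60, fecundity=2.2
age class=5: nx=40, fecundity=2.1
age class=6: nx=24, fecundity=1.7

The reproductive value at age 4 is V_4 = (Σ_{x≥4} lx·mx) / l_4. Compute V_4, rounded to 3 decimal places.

4.280

lx = nx/n0 = nx/400: 1, 0.58, 0.41, 0.23, 0.15, 0.1, 0.06
lx·mx for x ≥ 4: 0.33, 0.21, 0.102 → sum = 0.642
V_4 = 0.642 / l_4 = 0.642 / 0.15 = 4.28 → 4.280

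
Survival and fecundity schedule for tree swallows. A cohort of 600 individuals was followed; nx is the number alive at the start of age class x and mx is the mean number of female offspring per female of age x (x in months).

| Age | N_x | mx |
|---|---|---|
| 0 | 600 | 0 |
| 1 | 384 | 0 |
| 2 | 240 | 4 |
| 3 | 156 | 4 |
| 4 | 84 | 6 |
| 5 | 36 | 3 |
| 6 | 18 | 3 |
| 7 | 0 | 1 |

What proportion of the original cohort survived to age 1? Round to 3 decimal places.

l_1 = n_1/n_0 = 384/600 = 0.64 → 0.640

0.640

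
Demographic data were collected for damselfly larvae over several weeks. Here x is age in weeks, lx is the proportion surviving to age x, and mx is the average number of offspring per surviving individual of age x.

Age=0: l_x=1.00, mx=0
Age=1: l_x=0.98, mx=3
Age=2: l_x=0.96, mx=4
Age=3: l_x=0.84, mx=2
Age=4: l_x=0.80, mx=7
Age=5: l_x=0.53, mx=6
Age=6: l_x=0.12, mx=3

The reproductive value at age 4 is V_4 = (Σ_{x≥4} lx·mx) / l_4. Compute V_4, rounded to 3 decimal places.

11.425

lx·mx for x ≥ 4: 5.6, 3.18, 0.36 → sum = 9.14
V_4 = 9.14 / l_4 = 9.14 / 0.8 = 11.425 → 11.425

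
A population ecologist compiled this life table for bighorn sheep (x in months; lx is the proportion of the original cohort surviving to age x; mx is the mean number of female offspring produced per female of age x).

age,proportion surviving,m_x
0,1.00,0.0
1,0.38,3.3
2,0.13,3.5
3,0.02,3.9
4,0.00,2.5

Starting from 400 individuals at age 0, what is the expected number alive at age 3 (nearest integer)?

Expected survivors = N0 · l_3 = 400 × 0.02 = 8 → 8

8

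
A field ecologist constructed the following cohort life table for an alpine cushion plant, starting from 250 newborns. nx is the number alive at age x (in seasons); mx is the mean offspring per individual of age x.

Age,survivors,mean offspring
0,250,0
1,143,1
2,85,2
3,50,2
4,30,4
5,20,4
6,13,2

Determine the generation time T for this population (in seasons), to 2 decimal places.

2.85

lx = nx/n0 = nx/250: 1, 0.572, 0.34, 0.2, 0.12, 0.08, 0.052
lx·mx: 0, 0.572, 0.68, 0.4, 0.48, 0.32, 0.104 → R0 = 2.556
x·lx·mx: 0, 0.572, 1.36, 1.2, 1.92, 1.6, 0.624 → Σ = 7.276
T = 7.276 / 2.556 = 2.846635… → 2.85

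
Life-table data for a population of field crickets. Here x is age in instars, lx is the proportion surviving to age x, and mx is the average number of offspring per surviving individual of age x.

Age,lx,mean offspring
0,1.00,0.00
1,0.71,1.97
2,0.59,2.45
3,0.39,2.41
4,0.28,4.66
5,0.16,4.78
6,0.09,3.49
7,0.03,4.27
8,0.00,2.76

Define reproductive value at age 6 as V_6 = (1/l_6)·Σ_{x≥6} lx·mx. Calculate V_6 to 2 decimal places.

4.91

lx·mx for x ≥ 6: 0.3141, 0.1281, 0 → sum = 0.4422
V_6 = 0.4422 / l_6 = 0.4422 / 0.09 = 4.913333… → 4.91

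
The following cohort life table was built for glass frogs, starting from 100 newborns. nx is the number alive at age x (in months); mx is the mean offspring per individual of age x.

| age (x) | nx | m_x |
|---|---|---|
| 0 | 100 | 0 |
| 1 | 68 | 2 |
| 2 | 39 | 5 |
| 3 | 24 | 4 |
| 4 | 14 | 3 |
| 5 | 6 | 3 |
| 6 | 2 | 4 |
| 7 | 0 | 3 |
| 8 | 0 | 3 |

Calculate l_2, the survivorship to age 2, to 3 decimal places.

0.390

l_2 = n_2/n_0 = 39/100 = 0.39 → 0.390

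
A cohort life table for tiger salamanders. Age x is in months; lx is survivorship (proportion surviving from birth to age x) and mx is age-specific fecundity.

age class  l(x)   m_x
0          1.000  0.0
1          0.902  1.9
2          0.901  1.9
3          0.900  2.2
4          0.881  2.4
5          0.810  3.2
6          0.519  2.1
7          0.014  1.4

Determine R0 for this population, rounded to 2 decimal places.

lx·mx by age: 0, 1.7138, 1.7119, 1.98, 2.1144, 2.592, 1.0899, 0.0196
R0 = Σ lx·mx = 11.2216 → 11.22

11.22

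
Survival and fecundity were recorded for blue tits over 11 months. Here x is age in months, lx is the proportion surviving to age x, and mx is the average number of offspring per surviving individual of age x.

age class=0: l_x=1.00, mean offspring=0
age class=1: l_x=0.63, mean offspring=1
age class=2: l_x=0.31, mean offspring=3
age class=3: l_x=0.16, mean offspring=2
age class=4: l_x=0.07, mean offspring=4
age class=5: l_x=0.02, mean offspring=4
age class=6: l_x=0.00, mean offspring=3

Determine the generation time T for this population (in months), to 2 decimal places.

lx·mx: 0, 0.63, 0.93, 0.32, 0.28, 0.08, 0 → R0 = 2.24
x·lx·mx: 0, 0.63, 1.86, 0.96, 1.12, 0.4, 0 → Σ = 4.97
T = 4.97 / 2.24 = 2.21875 → 2.22

2.22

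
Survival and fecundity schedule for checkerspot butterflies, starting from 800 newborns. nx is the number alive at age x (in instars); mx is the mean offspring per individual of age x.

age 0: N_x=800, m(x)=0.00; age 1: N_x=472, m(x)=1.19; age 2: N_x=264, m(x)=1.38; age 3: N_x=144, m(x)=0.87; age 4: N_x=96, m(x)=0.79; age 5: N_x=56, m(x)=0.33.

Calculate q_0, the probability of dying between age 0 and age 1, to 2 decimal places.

0.41

lx = nx/n0 = nx/800: 1, 0.59, 0.33, 0.18, 0.12, 0.07
q_0 = (l_0 − l_1) / l_0 = (1 − 0.59) / 1
     = 0.41 / 1 = 0.41 → 0.41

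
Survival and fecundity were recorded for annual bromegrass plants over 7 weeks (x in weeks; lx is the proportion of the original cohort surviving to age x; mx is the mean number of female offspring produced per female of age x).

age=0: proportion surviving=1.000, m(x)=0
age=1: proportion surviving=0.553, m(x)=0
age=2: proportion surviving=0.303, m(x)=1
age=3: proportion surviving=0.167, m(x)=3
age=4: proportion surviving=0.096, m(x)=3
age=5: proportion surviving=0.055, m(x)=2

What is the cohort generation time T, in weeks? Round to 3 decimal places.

lx·mx: 0, 0, 0.303, 0.501, 0.288, 0.11 → R0 = 1.202
x·lx·mx: 0, 0, 0.606, 1.503, 1.152, 0.55 → Σ = 3.811
T = 3.811 / 1.202 = 3.170549… → 3.171

3.171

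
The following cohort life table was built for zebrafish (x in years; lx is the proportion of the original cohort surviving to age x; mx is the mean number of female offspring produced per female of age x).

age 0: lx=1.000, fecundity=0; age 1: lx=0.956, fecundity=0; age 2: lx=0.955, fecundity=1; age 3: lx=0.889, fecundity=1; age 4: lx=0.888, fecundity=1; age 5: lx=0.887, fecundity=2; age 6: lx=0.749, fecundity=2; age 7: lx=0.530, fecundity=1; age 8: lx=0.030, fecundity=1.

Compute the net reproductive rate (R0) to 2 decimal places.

lx·mx by age: 0, 0, 0.955, 0.889, 0.888, 1.774, 1.498, 0.53, 0.03
R0 = Σ lx·mx = 6.564 → 6.56

6.56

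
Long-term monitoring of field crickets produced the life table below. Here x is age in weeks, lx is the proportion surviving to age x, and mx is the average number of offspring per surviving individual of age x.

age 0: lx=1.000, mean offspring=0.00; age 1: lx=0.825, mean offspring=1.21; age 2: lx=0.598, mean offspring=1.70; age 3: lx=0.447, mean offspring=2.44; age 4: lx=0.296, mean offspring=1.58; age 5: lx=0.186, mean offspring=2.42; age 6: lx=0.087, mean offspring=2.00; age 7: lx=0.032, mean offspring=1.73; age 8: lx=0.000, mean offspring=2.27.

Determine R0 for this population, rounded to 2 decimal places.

4.25

lx·mx by age: 0, 0.99825, 1.0166, 1.09068, 0.46768, 0.45012, 0.174, 0.05536, 0
R0 = Σ lx·mx = 4.25269 → 4.25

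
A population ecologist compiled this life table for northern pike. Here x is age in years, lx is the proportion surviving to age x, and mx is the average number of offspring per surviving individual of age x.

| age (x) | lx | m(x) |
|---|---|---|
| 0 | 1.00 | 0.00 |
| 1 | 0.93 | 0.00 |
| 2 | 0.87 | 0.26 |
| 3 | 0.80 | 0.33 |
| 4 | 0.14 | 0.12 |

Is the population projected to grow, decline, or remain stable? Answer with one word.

R0 = Σ lx·mx = 0 + 0 + 0.2262 + 0.264 + 0.0168 = 0.507
R0 < 1, so the population is declining.

declining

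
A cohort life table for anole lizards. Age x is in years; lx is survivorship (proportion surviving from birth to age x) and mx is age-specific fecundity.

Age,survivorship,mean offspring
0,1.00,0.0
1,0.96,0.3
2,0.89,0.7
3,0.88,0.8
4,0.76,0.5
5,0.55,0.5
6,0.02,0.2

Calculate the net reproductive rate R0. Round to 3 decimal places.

lx·mx by age: 0, 0.288, 0.623, 0.704, 0.38, 0.275, 0.004
R0 = Σ lx·mx = 2.274 → 2.274

2.274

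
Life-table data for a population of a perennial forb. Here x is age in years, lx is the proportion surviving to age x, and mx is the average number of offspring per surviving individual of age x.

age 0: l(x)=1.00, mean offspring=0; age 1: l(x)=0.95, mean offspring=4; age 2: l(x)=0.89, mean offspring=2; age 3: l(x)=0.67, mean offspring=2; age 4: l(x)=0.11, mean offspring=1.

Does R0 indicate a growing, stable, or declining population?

R0 = Σ lx·mx = 0 + 3.8 + 1.78 + 1.34 + 0.11 = 7.03
R0 > 1, so the population is growing.

growing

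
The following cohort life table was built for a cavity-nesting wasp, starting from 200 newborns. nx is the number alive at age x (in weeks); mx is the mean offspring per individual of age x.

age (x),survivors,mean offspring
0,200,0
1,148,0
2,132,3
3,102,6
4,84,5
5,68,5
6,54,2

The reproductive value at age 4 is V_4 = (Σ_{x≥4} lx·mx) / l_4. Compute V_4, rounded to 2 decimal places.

lx = nx/n0 = nx/200: 1, 0.74, 0.66, 0.51, 0.42, 0.34, 0.27
lx·mx for x ≥ 4: 2.1, 1.7, 0.54 → sum = 4.34
V_4 = 4.34 / l_4 = 4.34 / 0.42 = 10.333333… → 10.33

10.33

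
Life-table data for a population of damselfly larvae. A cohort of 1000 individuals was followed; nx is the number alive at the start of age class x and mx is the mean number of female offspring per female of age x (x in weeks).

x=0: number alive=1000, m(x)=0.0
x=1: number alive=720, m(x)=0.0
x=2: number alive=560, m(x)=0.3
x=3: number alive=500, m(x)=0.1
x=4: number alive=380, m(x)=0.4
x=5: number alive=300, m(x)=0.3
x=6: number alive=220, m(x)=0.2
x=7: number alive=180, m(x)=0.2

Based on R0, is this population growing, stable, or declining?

lx = nx/n0 = nx/1000: 1, 0.72, 0.56, 0.5, 0.38, 0.3, 0.22, 0.18
R0 = Σ lx·mx = 0 + 0 + 0.168 + 0.05 + 0.152 + 0.09 + 0.044 + 0.036 = 0.54
R0 < 1, so the population is declining.

declining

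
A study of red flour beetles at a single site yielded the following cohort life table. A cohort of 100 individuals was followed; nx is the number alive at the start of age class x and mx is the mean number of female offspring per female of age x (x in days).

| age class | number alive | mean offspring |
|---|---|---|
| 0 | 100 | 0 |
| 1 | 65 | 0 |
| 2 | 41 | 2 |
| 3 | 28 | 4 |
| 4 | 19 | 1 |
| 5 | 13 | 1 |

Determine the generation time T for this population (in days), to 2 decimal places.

2.84

lx = nx/n0 = nx/100: 1, 0.65, 0.41, 0.28, 0.19, 0.13
lx·mx: 0, 0, 0.82, 1.12, 0.19, 0.13 → R0 = 2.26
x·lx·mx: 0, 0, 1.64, 3.36, 0.76, 0.65 → Σ = 6.41
T = 6.41 / 2.26 = 2.836283… → 2.84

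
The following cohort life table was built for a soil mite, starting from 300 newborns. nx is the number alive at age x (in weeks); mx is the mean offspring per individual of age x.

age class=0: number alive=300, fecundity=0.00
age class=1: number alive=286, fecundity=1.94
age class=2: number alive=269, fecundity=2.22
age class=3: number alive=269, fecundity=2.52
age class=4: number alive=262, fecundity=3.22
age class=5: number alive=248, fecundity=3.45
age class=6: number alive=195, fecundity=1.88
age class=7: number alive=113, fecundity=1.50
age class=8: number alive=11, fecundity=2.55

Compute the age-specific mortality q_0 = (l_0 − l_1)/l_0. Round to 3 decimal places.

lx = nx/n0 = nx/300: 1, 0.95333…, 0.89667…, 0.89667…, 0.87333…, 0.82667…, 0.65, 0.37667…, 0.03667…
q_0 = (l_0 − l_1) / l_0 = (1 − 0.953333…) / 1
     = 0.046667… / 1 = 0.046667… → 0.047

0.047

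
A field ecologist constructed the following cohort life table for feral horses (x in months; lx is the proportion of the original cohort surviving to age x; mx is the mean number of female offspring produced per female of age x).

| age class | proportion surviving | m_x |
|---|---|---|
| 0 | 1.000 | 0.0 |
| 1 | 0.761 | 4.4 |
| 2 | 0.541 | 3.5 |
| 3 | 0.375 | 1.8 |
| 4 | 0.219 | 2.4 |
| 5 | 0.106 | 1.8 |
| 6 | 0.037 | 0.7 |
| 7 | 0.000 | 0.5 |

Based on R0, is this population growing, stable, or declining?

growing

R0 = Σ lx·mx = 0 + 3.3484 + 1.8935 + 0.675 + 0.5256 + 0.1908 + 0.0259 + 0 = 6.6592
R0 > 1, so the population is growing.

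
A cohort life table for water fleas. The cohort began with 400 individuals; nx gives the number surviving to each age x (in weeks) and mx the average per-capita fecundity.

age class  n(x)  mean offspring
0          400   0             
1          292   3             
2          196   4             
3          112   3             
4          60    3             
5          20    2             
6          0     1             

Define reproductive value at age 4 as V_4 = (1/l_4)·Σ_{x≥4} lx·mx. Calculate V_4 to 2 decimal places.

lx = nx/n0 = nx/400: 1, 0.73, 0.49, 0.28, 0.15, 0.05, 0
lx·mx for x ≥ 4: 0.45, 0.1, 0 → sum = 0.55
V_4 = 0.55 / l_4 = 0.55 / 0.15 = 3.666667… → 3.67

3.67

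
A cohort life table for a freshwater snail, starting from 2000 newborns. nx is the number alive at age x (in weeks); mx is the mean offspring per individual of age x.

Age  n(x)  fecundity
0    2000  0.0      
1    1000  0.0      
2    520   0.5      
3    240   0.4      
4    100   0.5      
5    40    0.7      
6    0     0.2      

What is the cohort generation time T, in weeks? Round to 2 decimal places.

2.65

lx = nx/n0 = nx/2000: 1, 0.5, 0.26, 0.12, 0.05, 0.02, 0
lx·mx: 0, 0, 0.13, 0.048, 0.025, 0.014, 0 → R0 = 0.217
x·lx·mx: 0, 0, 0.26, 0.144, 0.1, 0.07, 0 → Σ = 0.574
T = 0.574 / 0.217 = 2.645161… → 2.65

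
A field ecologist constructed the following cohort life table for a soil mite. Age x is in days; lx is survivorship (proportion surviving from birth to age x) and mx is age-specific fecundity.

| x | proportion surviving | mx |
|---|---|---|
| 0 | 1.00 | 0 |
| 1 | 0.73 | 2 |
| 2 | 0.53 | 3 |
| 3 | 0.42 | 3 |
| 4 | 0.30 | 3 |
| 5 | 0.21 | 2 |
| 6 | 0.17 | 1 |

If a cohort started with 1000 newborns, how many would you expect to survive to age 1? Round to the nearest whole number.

Expected survivors = N0 · l_1 = 1000 × 0.73 = 730 → 730

730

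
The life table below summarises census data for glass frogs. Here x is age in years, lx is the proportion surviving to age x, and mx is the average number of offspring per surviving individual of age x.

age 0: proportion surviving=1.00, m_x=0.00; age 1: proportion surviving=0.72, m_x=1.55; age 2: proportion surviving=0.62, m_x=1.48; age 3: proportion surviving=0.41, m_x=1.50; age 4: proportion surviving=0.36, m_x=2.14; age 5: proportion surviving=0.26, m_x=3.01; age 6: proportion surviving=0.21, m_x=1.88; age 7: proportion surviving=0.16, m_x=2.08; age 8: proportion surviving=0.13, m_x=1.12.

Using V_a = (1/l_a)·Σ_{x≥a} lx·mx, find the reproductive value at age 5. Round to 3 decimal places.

6.368

lx·mx for x ≥ 5: 0.7826, 0.3948, 0.3328, 0.1456 → sum = 1.6558
V_5 = 1.6558 / l_5 = 1.6558 / 0.26 = 6.368462… → 6.368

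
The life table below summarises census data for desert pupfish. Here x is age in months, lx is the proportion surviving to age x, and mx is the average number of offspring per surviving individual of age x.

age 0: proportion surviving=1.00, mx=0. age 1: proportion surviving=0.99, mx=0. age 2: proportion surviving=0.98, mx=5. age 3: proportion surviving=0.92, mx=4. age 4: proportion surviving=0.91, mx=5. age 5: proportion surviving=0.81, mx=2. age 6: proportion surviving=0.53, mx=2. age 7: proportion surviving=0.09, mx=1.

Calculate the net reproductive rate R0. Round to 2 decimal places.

lx·mx by age: 0, 0, 4.9, 3.68, 4.55, 1.62, 1.06, 0.09
R0 = Σ lx·mx = 15.9 → 15.90

15.90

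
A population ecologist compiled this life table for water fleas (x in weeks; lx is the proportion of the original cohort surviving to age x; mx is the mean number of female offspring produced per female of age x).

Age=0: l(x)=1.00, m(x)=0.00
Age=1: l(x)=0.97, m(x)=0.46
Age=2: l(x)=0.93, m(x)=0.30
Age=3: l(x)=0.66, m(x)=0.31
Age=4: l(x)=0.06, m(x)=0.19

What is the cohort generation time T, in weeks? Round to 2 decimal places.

1.77

lx·mx: 0, 0.4462, 0.279, 0.2046, 0.0114 → R0 = 0.9412
x·lx·mx: 0, 0.4462, 0.558, 0.6138, 0.0456 → Σ = 1.6636
T = 1.6636 / 0.9412 = 1.767531… → 1.77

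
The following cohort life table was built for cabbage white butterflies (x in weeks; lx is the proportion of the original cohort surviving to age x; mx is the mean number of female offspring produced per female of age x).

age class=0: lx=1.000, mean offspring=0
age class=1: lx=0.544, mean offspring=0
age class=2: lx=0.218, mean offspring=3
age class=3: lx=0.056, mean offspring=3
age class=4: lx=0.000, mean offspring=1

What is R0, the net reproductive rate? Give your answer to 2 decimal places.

0.82

lx·mx by age: 0, 0, 0.654, 0.168, 0
R0 = Σ lx·mx = 0.822 → 0.82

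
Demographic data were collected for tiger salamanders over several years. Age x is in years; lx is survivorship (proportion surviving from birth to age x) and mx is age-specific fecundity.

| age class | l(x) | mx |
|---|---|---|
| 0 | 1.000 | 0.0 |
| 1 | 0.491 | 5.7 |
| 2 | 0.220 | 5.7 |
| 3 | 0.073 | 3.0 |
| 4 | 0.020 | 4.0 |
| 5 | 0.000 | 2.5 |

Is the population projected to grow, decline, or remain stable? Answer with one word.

growing

R0 = Σ lx·mx = 0 + 2.7987 + 1.254 + 0.219 + 0.08 + 0 = 4.3517
R0 > 1, so the population is growing.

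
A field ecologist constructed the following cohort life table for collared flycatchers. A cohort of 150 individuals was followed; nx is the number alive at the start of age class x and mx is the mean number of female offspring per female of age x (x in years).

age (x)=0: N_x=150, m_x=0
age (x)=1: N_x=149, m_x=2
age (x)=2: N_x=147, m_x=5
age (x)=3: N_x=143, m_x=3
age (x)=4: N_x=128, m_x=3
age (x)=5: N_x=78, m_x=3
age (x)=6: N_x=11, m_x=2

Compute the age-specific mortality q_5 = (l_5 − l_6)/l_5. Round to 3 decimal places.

lx = nx/n0 = nx/150: 1, 0.99333…, 0.98, 0.95333…, 0.85333…, 0.52, 0.07333…
q_5 = (l_5 − l_6) / l_5 = (0.52 − 0.073333…) / 0.52
     = 0.446667… / 0.52 = 0.858974… → 0.859

0.859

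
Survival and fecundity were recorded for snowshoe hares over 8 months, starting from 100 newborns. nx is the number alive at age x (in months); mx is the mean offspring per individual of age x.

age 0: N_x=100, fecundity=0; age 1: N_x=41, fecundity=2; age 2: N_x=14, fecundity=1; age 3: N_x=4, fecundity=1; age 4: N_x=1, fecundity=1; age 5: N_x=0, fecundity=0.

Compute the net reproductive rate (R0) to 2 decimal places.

1.01

lx = nx/n0 = nx/100: 1, 0.41, 0.14, 0.04, 0.01, 0
lx·mx by age: 0, 0.82, 0.14, 0.04, 0.01, 0
R0 = Σ lx·mx = 1.01 → 1.01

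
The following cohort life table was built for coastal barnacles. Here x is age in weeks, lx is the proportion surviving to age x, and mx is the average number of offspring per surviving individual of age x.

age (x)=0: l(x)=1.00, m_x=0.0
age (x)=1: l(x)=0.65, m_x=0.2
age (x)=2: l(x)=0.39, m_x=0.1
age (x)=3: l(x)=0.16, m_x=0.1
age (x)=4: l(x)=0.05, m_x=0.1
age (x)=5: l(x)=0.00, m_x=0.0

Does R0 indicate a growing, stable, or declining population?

declining

R0 = Σ lx·mx = 0 + 0.13 + 0.039 + 0.016 + 0.005 + 0 = 0.19
R0 < 1, so the population is declining.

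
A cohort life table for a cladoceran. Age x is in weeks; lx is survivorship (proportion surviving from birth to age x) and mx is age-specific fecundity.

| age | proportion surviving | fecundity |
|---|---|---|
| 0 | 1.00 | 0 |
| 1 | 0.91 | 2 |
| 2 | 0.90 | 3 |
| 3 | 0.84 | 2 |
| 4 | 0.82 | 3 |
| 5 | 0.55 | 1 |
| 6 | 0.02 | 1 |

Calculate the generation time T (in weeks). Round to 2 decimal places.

lx·mx: 0, 1.82, 2.7, 1.68, 2.46, 0.55, 0.02 → R0 = 9.23
x·lx·mx: 0, 1.82, 5.4, 5.04, 9.84, 2.75, 0.12 → Σ = 24.97
T = 24.97 / 9.23 = 2.705309… → 2.71

2.71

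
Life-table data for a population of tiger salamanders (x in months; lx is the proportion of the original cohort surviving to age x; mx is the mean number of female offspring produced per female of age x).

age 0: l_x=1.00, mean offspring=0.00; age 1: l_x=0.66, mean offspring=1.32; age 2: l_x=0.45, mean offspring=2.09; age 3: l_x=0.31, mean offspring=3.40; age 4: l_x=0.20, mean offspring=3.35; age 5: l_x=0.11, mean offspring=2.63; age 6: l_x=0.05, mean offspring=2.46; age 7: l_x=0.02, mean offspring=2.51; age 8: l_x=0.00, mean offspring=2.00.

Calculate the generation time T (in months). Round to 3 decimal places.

lx·mx: 0, 0.8712, 0.9405, 1.054, 0.67, 0.2893, 0.123, 0.0502, 0 → R0 = 3.9982
x·lx·mx: 0, 0.8712, 1.881, 3.162, 2.68, 1.4465, 0.738, 0.3514, 0 → Σ = 11.1301
T = 11.1301 / 3.9982 = 2.783778… → 2.784

2.784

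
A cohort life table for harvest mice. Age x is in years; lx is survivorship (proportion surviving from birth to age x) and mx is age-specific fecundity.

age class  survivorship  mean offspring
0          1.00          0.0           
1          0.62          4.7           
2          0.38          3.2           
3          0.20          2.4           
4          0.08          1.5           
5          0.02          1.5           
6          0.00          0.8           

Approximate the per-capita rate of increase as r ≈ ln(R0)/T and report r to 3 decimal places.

R0 = Σ lx·mx = 0 + 2.914 + 1.216 + 0.48 + 0.12 + 0.03 + 0 = 4.76
Σ x·lx·mx = 7.416; T = 7.416/4.76 = 1.55798…
r ≈ ln(R0)/T = ln(4.76)/1.55798… = 1.00145… → 1.001

1.001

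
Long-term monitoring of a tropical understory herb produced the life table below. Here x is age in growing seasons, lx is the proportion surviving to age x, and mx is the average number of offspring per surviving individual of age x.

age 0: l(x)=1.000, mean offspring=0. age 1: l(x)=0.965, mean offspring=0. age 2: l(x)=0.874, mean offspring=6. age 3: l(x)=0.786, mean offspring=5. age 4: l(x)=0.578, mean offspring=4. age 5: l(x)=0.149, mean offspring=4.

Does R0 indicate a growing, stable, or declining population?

R0 = Σ lx·mx = 0 + 0 + 5.244 + 3.93 + 2.312 + 0.596 = 12.082
R0 > 1, so the population is growing.

growing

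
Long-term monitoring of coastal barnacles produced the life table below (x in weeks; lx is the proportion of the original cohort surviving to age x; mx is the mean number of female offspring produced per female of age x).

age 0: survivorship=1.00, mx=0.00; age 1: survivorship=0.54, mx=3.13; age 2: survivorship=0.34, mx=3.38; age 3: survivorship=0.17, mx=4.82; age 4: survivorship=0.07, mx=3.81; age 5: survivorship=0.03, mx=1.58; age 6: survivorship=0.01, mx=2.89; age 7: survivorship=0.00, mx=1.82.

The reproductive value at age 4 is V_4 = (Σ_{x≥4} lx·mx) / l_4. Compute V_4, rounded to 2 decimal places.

lx·mx for x ≥ 4: 0.2667, 0.0474, 0.0289, 0 → sum = 0.343
V_4 = 0.343 / l_4 = 0.343 / 0.07 = 4.9 → 4.90

4.90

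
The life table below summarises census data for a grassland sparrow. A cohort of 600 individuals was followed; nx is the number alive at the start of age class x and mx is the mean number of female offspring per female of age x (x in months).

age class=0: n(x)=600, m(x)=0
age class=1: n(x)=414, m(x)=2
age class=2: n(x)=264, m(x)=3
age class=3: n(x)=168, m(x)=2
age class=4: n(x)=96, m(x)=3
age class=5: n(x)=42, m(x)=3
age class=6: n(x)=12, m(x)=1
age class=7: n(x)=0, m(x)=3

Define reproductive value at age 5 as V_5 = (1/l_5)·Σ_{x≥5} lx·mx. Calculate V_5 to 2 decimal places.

3.29

lx = nx/n0 = nx/600: 1, 0.69, 0.44, 0.28, 0.16, 0.07, 0.02, 0
lx·mx for x ≥ 5: 0.21, 0.02, 0 → sum = 0.23
V_5 = 0.23 / l_5 = 0.23 / 0.07 = 3.285714… → 3.29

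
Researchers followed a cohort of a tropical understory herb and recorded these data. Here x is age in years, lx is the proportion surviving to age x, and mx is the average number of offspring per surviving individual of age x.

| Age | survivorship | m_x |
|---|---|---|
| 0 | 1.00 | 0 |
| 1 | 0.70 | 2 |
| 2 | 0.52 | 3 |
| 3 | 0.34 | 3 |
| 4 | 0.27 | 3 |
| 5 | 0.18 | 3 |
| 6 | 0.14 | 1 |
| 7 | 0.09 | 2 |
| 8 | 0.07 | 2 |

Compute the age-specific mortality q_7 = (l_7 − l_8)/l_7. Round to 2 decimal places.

0.22

q_7 = (l_7 − l_8) / l_7 = (0.09 − 0.07) / 0.09
     = 0.02 / 0.09 = 0.222222… → 0.22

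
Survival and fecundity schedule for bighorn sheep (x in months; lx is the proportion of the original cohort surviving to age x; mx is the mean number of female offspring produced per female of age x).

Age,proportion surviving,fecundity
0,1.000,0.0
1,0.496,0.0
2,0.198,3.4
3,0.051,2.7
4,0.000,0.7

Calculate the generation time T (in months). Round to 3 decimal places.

lx·mx: 0, 0, 0.6732, 0.1377, 0 → R0 = 0.8109
x·lx·mx: 0, 0, 1.3464, 0.4131, 0 → Σ = 1.7595
T = 1.7595 / 0.8109 = 2.169811… → 2.170

2.170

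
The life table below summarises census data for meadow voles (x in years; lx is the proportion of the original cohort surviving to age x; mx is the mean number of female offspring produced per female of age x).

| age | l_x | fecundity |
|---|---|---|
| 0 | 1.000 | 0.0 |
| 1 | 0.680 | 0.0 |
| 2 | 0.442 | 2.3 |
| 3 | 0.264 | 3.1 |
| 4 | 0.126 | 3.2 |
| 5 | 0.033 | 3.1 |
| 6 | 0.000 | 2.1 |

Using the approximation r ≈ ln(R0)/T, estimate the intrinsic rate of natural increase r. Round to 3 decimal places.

0.301

R0 = Σ lx·mx = 0 + 0 + 1.0166 + 0.8184 + 0.4032 + 0.1023 + 0 = 2.3405
Σ x·lx·mx = 6.6127; T = 6.6127/2.3405 = 2.82534…
r ≈ ln(R0)/T = ln(2.3405)/2.82534… = 0.30098… → 0.301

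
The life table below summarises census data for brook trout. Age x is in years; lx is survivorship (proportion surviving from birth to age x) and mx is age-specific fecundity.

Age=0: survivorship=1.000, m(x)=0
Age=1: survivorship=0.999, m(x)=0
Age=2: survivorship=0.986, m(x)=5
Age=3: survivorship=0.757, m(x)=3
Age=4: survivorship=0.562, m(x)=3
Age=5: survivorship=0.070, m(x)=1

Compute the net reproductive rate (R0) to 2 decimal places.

8.96

lx·mx by age: 0, 0, 4.93, 2.271, 1.686, 0.07
R0 = Σ lx·mx = 8.957 → 8.96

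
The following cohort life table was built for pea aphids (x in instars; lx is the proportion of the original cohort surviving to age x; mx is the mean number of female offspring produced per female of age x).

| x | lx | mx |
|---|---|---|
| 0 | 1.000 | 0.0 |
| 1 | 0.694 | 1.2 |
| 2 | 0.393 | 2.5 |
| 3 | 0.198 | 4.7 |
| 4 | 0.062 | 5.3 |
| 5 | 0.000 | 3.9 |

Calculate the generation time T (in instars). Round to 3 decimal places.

2.246

lx·mx: 0, 0.8328, 0.9825, 0.9306, 0.3286, 0 → R0 = 3.0745
x·lx·mx: 0, 0.8328, 1.965, 2.7918, 1.3144, 0 → Σ = 6.904
T = 6.904 / 3.0745 = 2.245568… → 2.246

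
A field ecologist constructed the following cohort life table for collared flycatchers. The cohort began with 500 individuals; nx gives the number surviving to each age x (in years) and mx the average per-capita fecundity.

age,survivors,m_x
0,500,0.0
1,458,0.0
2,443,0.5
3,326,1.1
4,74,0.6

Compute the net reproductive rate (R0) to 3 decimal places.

lx = nx/n0 = nx/500: 1, 0.916, 0.886, 0.652, 0.148
lx·mx by age: 0, 0, 0.443, 0.7172, 0.0888
R0 = Σ lx·mx = 1.249 → 1.249

1.249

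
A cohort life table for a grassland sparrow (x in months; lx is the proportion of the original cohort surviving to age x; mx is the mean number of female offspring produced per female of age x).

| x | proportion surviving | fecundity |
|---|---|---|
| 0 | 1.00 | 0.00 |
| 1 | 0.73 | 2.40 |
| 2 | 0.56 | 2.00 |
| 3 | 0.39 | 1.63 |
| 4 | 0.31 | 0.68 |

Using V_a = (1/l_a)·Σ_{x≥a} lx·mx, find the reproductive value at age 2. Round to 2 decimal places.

lx·mx for x ≥ 2: 1.12, 0.6357, 0.2108 → sum = 1.9665
V_2 = 1.9665 / l_2 = 1.9665 / 0.56 = 3.511607… → 3.51

3.51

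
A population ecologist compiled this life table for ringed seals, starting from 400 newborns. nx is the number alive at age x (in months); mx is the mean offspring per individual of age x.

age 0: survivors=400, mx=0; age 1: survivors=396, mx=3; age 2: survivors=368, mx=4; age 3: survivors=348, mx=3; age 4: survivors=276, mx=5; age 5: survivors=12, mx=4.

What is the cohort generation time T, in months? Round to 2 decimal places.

lx = nx/n0 = nx/400: 1, 0.99, 0.92, 0.87, 0.69, 0.03
lx·mx: 0, 2.97, 3.68, 2.61, 3.45, 0.12 → R0 = 12.83
x·lx·mx: 0, 2.97, 7.36, 7.83, 13.8, 0.6 → Σ = 32.56
T = 32.56 / 12.83 = 2.537802… → 2.54

2.54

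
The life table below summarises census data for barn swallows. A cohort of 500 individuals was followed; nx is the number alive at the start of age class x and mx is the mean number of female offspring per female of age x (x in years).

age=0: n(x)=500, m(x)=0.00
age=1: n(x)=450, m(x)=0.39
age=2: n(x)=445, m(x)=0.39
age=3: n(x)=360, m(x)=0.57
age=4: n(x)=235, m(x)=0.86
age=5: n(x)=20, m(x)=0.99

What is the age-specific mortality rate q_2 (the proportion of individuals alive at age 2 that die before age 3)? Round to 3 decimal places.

lx = nx/n0 = nx/500: 1, 0.9, 0.89, 0.72, 0.47, 0.04
q_2 = (l_2 − l_3) / l_2 = (0.89 − 0.72) / 0.89
     = 0.17 / 0.89 = 0.191011… → 0.191

0.191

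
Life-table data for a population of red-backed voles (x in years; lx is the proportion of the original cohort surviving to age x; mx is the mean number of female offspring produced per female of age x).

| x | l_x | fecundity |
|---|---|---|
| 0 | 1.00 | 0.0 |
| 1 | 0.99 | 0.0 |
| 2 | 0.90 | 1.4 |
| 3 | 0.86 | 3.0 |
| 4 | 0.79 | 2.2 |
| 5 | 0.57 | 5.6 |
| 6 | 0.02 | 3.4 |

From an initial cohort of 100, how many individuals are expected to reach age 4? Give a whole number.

79

Expected survivors = N0 · l_4 = 100 × 0.79 = 79 → 79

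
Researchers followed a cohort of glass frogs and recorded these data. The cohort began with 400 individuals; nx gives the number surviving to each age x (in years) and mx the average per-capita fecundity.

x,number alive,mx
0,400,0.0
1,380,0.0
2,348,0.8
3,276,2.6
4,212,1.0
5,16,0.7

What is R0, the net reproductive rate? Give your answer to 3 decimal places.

3.048

lx = nx/n0 = nx/400: 1, 0.95, 0.87, 0.69, 0.53, 0.04
lx·mx by age: 0, 0, 0.696, 1.794, 0.53, 0.028
R0 = Σ lx·mx = 3.048 → 3.048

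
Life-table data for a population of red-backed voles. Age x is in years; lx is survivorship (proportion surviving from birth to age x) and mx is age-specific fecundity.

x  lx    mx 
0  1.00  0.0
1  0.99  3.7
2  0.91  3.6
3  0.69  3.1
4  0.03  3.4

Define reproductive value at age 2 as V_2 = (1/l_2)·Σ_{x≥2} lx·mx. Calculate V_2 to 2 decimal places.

6.06

lx·mx for x ≥ 2: 3.276, 2.139, 0.102 → sum = 5.517
V_2 = 5.517 / l_2 = 5.517 / 0.91 = 6.062637… → 6.06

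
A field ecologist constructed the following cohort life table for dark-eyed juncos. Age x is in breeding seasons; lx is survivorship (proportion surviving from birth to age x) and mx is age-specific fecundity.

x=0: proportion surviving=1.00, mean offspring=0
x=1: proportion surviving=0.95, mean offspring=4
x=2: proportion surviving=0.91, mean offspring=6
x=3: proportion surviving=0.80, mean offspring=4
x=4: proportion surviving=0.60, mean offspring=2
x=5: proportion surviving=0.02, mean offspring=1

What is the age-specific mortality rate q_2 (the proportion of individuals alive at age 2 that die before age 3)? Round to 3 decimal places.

q_2 = (l_2 − l_3) / l_2 = (0.91 − 0.8) / 0.91
     = 0.11 / 0.91 = 0.120879… → 0.121

0.121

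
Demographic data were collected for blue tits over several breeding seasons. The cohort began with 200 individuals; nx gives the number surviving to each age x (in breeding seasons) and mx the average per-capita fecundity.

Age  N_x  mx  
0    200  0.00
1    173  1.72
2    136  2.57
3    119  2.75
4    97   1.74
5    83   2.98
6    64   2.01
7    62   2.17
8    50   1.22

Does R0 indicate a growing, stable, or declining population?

growing

lx = nx/n0 = nx/200: 1, 0.865, 0.68, 0.595, 0.485, 0.415, 0.32, 0.31, 0.25
R0 = Σ lx·mx = 0 + 1.4878 + 1.7476 + 1.63625 + 0.8439 + 1.2367 + 0.6432 + 0.6727 + 0.305 = 8.57315
R0 > 1, so the population is growing.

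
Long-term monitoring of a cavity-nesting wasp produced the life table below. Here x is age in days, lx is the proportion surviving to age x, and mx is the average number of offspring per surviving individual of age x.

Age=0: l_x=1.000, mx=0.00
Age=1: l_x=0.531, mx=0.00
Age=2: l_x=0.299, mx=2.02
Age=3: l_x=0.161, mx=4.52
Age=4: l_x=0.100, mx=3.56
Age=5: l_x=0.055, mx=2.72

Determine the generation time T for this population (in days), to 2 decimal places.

3.03

lx·mx: 0, 0, 0.60398, 0.72772, 0.356, 0.1496 → R0 = 1.8373
x·lx·mx: 0, 0, 1.20796, 2.18316, 1.424, 0.748 → Σ = 5.56312
T = 5.56312 / 1.8373 = 3.027878… → 3.03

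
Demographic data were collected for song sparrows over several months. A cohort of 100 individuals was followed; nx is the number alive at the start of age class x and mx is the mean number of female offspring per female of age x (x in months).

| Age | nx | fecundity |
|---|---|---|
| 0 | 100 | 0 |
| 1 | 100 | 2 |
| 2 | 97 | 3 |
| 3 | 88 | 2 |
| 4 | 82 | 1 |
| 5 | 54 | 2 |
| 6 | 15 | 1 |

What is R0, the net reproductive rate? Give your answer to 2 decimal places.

8.72

lx = nx/n0 = nx/100: 1, 1, 0.97, 0.88, 0.82, 0.54, 0.15
lx·mx by age: 0, 2, 2.91, 1.76, 0.82, 1.08, 0.15
R0 = Σ lx·mx = 8.72 → 8.72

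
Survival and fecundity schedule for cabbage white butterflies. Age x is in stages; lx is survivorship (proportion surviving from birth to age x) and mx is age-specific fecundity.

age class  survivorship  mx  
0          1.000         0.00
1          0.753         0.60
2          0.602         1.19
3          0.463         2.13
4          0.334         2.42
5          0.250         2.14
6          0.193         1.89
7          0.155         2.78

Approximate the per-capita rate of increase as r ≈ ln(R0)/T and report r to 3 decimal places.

0.392

R0 = Σ lx·mx = 0 + 0.4518 + 0.71638 + 0.98619 + 0.80828 + 0.535 + 0.36477 + 0.4309 = 4.29332
Σ x·lx·mx = 15.95617; T = 15.95617/4.29332 = 3.71651…
r ≈ ln(R0)/T = ln(4.29332)/3.71651… = 0.39205… → 0.392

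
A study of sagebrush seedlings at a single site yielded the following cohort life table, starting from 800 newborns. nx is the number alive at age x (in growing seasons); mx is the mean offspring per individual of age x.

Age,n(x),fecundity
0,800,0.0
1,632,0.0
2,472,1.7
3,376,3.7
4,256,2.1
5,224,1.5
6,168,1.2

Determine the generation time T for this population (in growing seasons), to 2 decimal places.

3.31

lx = nx/n0 = nx/800: 1, 0.79, 0.59, 0.47, 0.32, 0.28, 0.21
lx·mx: 0, 0, 1.003, 1.739, 0.672, 0.42, 0.252 → R0 = 4.086
x·lx·mx: 0, 0, 2.006, 5.217, 2.688, 2.1, 1.512 → Σ = 13.523
T = 13.523 / 4.086 = 3.309594… → 3.31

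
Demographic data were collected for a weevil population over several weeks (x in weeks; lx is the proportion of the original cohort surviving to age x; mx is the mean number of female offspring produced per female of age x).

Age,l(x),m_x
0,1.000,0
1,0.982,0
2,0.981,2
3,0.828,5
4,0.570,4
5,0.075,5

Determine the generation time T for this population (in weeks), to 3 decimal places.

lx·mx: 0, 0, 1.962, 4.14, 2.28, 0.375 → R0 = 8.757
x·lx·mx: 0, 0, 3.924, 12.42, 9.12, 1.875 → Σ = 27.339
T = 27.339 / 8.757 = 3.12196… → 3.122

3.122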